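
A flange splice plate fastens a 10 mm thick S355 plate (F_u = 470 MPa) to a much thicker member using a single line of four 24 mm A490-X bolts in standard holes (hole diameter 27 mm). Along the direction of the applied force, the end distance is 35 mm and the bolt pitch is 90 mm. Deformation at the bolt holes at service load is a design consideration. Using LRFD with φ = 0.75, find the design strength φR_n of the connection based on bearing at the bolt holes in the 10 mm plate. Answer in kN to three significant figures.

Per bolt r_n = 1.2 l_c t F_u ≤ 2.4 d t F_u; upper limit = 2.4 × 24 × 10 × 470 / 1000 = 270.7 kN.
Edge bolt: l_c = 35 − 27/2 = 21.5 mm → 1.2 × 21.5 × 10 × 470 / 1000 = 121.3 → r_n = 121.3 kN.
Interior bolts: l_c = 90 − 27 = 63 mm → 1.2 × 63 × 10 × 470 / 1000 = 355.3 → r_n = 270.7 kN.
R_n = 1 × 121.3 + 3 × 270.7 = 933.4 kN.
Design strength φR_n = 0.75 × 933.4 = 700 kN.

700 kN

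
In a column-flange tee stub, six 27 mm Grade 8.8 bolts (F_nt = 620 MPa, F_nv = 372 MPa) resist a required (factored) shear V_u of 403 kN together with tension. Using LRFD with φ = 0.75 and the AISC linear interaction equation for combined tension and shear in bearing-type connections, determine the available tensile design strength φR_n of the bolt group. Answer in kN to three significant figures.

1400 kN

A_b = π·27²/4 = 572.6 mm²; f_rv = 403 × 1000 / (6 × 572.6) = 117.3 MPa.
F'_nt = 1.3 F_nt − (F_nt / φF_nv) f_rv = 1.3·620 − (620/(0.75·372))·117.3 = 545.3 MPa, capped at F_nt → F'_nt = 545.3 MPa.
R_n = F'_nt · A_b · n = 545.3 × 572.6 × 6 / 1000 = 1873 kN.
Design strength φR_n = 0.75 × 1873 = 1400 kN.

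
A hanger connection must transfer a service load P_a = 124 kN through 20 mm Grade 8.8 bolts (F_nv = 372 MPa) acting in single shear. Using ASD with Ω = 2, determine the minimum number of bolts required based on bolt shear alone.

3 bolts

A_b = π·20²/4 = 314.2 mm².
Per-bolt allowable strength R_n/Ω = 372 × 314.2 × 1 / 1000 / 2 = 58.43 kN.
n ≥ 124 / 58.43 = 2.122 → use 3 bolts.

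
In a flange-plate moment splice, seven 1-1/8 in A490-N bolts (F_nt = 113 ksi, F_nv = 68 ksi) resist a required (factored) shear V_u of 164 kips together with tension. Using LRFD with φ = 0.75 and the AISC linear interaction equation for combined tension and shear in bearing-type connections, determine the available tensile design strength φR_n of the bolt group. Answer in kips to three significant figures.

A_b = π·1.125²/4 = 0.994 in²; f_rv = 164 / (7 × 0.994) = 23.57 ksi.
F'_nt = 1.3 F_nt − (F_nt / φF_nv) f_rv = 1.3·113 − (113/(0.75·68))·23.57 = 94.68 ksi, capped at F_nt → F'_nt = 94.68 ksi.
R_n = F'_nt · A_b · n = 94.68 × 0.994 × 7 = 658.8 kips.
Design strength φR_n = 0.75 × 658.8 = 494 kips.

494 kips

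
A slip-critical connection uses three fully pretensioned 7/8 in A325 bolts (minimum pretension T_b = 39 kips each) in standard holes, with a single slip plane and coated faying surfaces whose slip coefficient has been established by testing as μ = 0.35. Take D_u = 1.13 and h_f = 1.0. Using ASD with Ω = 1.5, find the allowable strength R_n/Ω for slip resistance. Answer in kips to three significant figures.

R_n = μ · D_u · h_f · T_b · n_s · n_b = 0.35 × 1.13 × 1.0 × 39 × 1 × 3 = 46.27 kips.
Allowable strength R_n/Ω = 46.27 / 1.5 = 30.8 kips.

30.8 kips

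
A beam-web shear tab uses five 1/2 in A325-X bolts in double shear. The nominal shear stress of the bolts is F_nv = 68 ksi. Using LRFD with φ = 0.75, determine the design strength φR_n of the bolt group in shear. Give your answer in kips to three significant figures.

100 kips

A_b = π × 0.5² / 4 = 0.1963 in².
R_n = F_nv · A_b · n · n_s = 68 × 0.1963 × 5 × 2 = 133.5 kips.
Design strength φR_n = 0.75 × 133.5 = 100 kips.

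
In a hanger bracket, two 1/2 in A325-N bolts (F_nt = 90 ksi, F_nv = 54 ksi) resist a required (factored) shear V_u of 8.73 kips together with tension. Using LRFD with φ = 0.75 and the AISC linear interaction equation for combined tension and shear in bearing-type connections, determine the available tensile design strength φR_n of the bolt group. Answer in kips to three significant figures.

A_b = π·0.5²/4 = 0.1963 in²; f_rv = 8.73 / (2 × 0.1963) = 22.23 ksi.
F'_nt = 1.3 F_nt − (F_nt / φF_nv) f_rv = 1.3·90 − (90/(0.75·54))·22.23 = 67.6 ksi, capped at F_nt → F'_nt = 67.6 ksi.
R_n = F'_nt · A_b · n = 67.6 × 0.1963 × 2 = 26.55 kips.
Design strength φR_n = 0.75 × 26.55 = 19.9 kips.

19.9 kips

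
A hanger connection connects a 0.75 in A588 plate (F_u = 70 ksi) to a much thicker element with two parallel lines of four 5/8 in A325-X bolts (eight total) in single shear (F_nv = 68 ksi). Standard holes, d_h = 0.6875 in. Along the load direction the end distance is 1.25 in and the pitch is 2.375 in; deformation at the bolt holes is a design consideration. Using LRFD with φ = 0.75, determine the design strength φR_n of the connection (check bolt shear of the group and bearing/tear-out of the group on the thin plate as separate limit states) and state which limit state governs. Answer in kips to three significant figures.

125 kips (bolt shear governs)

Bolt shear: A_b = π·0.625²/4 = 0.3068 in²; R_n = 68 × 0.3068 × 8 × 1 = 166.9 kips → 0.75 × 166.9 = 125 kips.
Bearing (1.2 l_c t F_u ≤ 2.4 d t F_u): upper limit = 2.4·0.625·0.75·70 = 78.75 kips.
  Edge l_c = 1.25 − 0.6875/2 = 0.9062 → r_n = 57.09 kips; interior l_c = 2.375 − 0.6875 = 1.688 → r_n = 78.75 kips.
  R_n,bearing = 2·57.09 + 6·78.75 = 586.7 kips → 0.75 × 586.7 = 440 kips.
Bolt shear governs: 125 kips.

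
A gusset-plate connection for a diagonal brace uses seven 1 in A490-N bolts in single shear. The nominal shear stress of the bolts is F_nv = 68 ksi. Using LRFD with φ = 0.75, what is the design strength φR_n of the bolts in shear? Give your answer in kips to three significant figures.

280 kips

A_b = π × 1² / 4 = 0.7854 in².
R_n = F_nv · A_b · n · n_s = 68 × 0.7854 × 7 × 1 = 373.8 kips.
Design strength φR_n = 0.75 × 373.8 = 280 kips.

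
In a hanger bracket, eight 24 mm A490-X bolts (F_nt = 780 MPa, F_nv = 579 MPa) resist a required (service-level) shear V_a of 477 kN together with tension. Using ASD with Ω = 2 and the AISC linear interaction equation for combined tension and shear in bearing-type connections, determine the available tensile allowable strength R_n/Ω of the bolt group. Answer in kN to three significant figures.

1190 kN

A_b = π·24²/4 = 452.4 mm²; f_rv = 477 × 1000 / (8 × 452.4) = 131.8 MPa.
F'_nt = 1.3 F_nt − (Ω F_nt / F_nv) f_rv = 1.3·780 − (2·780/579)·131.8 = 658.9 MPa, capped at F_nt → F'_nt = 658.9 MPa.
R_n = F'_nt · A_b · n = 658.9 × 452.4 × 8 / 1000 = 2385 kN.
Allowable strength R_n/Ω = 2385 / 2 = 1190 kN.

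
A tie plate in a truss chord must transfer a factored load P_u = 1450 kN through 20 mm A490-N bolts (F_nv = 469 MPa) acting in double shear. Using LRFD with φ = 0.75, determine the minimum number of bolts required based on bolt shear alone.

7 bolts

A_b = π·20²/4 = 314.2 mm².
Per-bolt design strength φR_n = 0.75 × 469 × 314.2 × 2 / 1000 = 221 kN.
n ≥ 1450 / 221 = 6.561 → use 7 bolts.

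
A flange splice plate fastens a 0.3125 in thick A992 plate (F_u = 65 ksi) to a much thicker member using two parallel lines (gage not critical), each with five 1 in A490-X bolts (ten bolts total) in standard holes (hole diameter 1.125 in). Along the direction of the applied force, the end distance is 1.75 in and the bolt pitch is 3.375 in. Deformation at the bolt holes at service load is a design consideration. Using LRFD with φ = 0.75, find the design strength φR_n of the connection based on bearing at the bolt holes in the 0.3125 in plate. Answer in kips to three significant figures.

336 kips

Per bolt r_n = 1.2 l_c t F_u ≤ 2.4 d t F_u; upper limit = 2.4 × 1 × 0.3125 × 65 = 48.75 kips.
Edge bolt: l_c = 1.75 − 1.125/2 = 1.188 in → 1.2 × 1.188 × 0.3125 × 65 = 28.95 → r_n = 28.95 kips.
Interior bolts: l_c = 3.375 − 1.125 = 2.25 in → 1.2 × 2.25 × 0.3125 × 65 = 54.84 → r_n = 48.75 kips.
R_n = 2 × 28.95 + 8 × 48.75 = 447.9 kips.
Design strength φR_n = 0.75 × 447.9 = 336 kips.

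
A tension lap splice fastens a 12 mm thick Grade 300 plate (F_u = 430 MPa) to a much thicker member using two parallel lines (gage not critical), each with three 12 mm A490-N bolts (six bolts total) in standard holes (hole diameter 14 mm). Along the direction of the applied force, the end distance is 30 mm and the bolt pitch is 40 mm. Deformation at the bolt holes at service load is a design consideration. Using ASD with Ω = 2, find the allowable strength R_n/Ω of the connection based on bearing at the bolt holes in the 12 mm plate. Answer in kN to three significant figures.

440 kN

Per bolt r_n = 1.2 l_c t F_u ≤ 2.4 d t F_u; upper limit = 2.4 × 12 × 12 × 430 / 1000 = 148.6 kN.
Edge bolt: l_c = 30 − 14/2 = 23 mm → 1.2 × 23 × 12 × 430 / 1000 = 142.4 → r_n = 142.4 kN.
Interior bolts: l_c = 40 − 14 = 26 mm → 1.2 × 26 × 12 × 430 / 1000 = 161 → r_n = 148.6 kN.
R_n = 2 × 142.4 + 4 × 148.6 = 879.3 kN.
Allowable strength R_n/Ω = 879.3 / 2 = 440 kN.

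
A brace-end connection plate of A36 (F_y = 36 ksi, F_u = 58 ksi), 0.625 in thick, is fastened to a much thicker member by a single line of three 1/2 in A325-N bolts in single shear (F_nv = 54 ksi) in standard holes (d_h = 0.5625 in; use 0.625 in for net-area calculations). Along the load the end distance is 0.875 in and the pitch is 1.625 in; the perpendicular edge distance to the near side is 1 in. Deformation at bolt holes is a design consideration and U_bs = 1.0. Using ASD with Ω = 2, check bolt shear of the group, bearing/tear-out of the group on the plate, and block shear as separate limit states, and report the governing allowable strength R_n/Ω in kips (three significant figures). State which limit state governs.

15.9 kips (bolt shear governs)

Bolt shear: A_b = π·0.5²/4 = 0.1963 in²; R_n = 54 × 0.1963 × 3 × 1 = 31.81 kips → 31.81 / 2 = 15.9 kips.
Bearing: edge l_c = 0.5938, r_n = 25.83 kips; interior l_c = 1.062, r_n = 43.5 kips; R_n = 25.83 + 2·43.5 = 112.8 kips → 56.4 kips.
Block shear: A_gv = 2.578, A_nv = 1.602, A_nt = 0.4297 in²; R_n = min(0.6F_uA_nv, 0.6F_yA_gv) + U_bs·F_u·A_nt = 80.61 kips → 40.3 kips.
Bolt shear governs: 15.9 kips.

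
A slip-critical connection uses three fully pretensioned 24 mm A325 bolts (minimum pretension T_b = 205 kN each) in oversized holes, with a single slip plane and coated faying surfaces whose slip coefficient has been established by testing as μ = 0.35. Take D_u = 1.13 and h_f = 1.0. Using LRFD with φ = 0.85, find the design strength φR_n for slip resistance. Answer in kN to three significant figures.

207 kN

R_n = μ · D_u · h_f · T_b · n_s · n_b = 0.35 × 1.13 × 1.0 × 205 × 1 × 3 = 243.2 kN.
Design strength φR_n = 0.85 × 243.2 = 207 kN.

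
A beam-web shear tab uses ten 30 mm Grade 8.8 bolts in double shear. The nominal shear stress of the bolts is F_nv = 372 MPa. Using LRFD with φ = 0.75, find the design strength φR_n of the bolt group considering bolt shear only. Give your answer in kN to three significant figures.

3940 kN

A_b = π × 30² / 4 = 706.9 mm².
R_n = F_nv · A_b · n · n_s = 372 × 706.9 × 10 × 2 / 1000 = 5259 kN.
Design strength φR_n = 0.75 × 5259 = 3940 kN.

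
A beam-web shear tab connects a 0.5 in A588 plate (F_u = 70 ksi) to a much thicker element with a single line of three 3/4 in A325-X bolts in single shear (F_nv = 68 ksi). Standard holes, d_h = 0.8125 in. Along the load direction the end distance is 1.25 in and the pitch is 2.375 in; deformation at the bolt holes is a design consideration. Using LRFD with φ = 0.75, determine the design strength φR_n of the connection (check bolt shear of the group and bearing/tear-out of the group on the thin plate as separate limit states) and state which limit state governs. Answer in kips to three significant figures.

Bolt shear: A_b = π·0.75²/4 = 0.4418 in²; R_n = 68 × 0.4418 × 3 × 1 = 90.12 kips → 0.75 × 90.12 = 67.6 kips.
Bearing (1.2 l_c t F_u ≤ 2.4 d t F_u): upper limit = 2.4·0.75·0.5·70 = 63 kips.
  Edge l_c = 1.25 − 0.8125/2 = 0.8438 → r_n = 35.44 kips; interior l_c = 2.375 − 0.8125 = 1.562 → r_n = 63 kips.
  R_n,bearing = 1·35.44 + 2·63 = 161.4 kips → 0.75 × 161.4 = 121 kips.
Bolt shear governs: 67.6 kips.

67.6 kips (bolt shear governs)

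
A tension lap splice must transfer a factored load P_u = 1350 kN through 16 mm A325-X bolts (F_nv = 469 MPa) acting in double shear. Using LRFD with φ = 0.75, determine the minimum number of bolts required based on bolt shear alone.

10 bolts

A_b = π·16²/4 = 201.1 mm².
Per-bolt design strength φR_n = 0.75 × 469 × 201.1 × 2 / 1000 = 141.4 kN.
n ≥ 1350 / 141.4 = 9.544 → use 10 bolts.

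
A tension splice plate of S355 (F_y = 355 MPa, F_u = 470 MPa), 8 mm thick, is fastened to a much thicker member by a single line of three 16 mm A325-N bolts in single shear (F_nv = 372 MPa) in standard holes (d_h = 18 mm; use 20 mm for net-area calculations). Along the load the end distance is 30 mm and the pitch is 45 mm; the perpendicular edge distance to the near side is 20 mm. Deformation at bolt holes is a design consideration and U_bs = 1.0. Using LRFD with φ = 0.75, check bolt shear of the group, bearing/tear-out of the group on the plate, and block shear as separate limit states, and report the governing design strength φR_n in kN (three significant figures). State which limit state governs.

Bolt shear: A_b = π·16²/4 = 201.1 mm²; R_n = 372 × 201.1 × 3 × 1 / 1000 = 224.4 kN → 0.75 × 224.4 = 168 kN.
Bearing: edge l_c = 21, r_n = 94.75 kN; interior l_c = 27, r_n = 121.8 kN; R_n = 94.75 + 2·121.8 = 338.4 kN → 254 kN.
Block shear: A_gv = 960, A_nv = 560, A_nt = 80 mm²; R_n = min(0.6F_uA_nv, 0.6F_yA_gv) + U_bs·F_u·A_nt = 195.5 kN → 147 kN.
Block shear governs: 147 kN.

147 kN (block shear governs)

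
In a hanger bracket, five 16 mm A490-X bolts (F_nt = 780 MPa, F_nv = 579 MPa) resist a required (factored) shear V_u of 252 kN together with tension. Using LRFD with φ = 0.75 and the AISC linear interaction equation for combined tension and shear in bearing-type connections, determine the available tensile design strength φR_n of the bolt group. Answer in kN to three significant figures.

425 kN

A_b = π·16²/4 = 201.1 mm²; f_rv = 252 × 1000 / (5 × 201.1) = 250.7 MPa.
F'_nt = 1.3 F_nt − (F_nt / φF_nv) f_rv = 1.3·780 − (780/(0.75·579))·250.7 = 563.7 MPa, capped at F_nt → F'_nt = 563.7 MPa.
R_n = F'_nt · A_b · n = 563.7 × 201.1 × 5 / 1000 = 566.7 kN.
Design strength φR_n = 0.75 × 566.7 = 425 kN.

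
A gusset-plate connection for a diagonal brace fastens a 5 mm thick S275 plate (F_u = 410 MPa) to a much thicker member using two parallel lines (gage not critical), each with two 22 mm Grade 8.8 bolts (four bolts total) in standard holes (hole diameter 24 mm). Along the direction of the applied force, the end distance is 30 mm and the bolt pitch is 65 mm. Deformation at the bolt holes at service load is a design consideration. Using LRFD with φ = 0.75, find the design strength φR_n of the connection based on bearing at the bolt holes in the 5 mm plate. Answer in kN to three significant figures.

218 kN

Per bolt r_n = 1.2 l_c t F_u ≤ 2.4 d t F_u; upper limit = 2.4 × 22 × 5 × 410 / 1000 = 108.2 kN.
Edge bolt: l_c = 30 − 24/2 = 18 mm → 1.2 × 18 × 5 × 410 / 1000 = 44.28 → r_n = 44.28 kN.
Interior bolts: l_c = 65 − 24 = 41 mm → 1.2 × 41 × 5 × 410 / 1000 = 100.9 → r_n = 100.9 kN.
R_n = 2 × 44.28 + 2 × 100.9 = 290.3 kN.
Design strength φR_n = 0.75 × 290.3 = 218 kN.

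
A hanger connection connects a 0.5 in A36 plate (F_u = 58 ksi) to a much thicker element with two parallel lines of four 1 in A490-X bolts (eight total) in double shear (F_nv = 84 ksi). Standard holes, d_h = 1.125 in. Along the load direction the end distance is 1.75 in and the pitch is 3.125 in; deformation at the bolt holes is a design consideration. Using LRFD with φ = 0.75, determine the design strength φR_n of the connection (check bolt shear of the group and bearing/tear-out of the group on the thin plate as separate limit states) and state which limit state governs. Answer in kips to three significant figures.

375 kips (bearing governs)

Bolt shear: A_b = π·1²/4 = 0.7854 in²; R_n = 84 × 0.7854 × 8 × 2 = 1056 kips → 0.75 × 1056 = 792 kips.
Bearing (1.2 l_c t F_u ≤ 2.4 d t F_u): upper limit = 2.4·1·0.5·58 = 69.6 kips.
  Edge l_c = 1.75 − 1.125/2 = 1.188 → r_n = 41.33 kips; interior l_c = 3.125 − 1.125 = 2 → r_n = 69.6 kips.
  R_n,bearing = 2·41.33 + 6·69.6 = 500.2 kips → 0.75 × 500.2 = 375 kips.
Bearing governs: 375 kips.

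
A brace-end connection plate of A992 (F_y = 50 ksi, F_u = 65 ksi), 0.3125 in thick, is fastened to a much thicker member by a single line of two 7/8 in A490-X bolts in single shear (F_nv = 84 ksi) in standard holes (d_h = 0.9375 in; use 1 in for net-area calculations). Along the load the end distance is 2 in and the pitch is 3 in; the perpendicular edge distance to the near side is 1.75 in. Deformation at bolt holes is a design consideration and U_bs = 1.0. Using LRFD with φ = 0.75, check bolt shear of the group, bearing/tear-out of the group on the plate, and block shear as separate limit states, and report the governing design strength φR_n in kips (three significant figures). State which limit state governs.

51 kips (block shear governs)

Bolt shear: A_b = π·0.875²/4 = 0.6013 in²; R_n = 84 × 0.6013 × 2 × 1 = 101 kips → 0.75 × 101 = 75.8 kips.
Bearing: edge l_c = 1.531, r_n = 37.32 kips; interior l_c = 2.062, r_n = 42.66 kips; R_n = 37.32 + 1·42.66 = 79.98 kips → 60 kips.
Block shear: A_gv = 1.562, A_nv = 1.094, A_nt = 0.3906 in²; R_n = min(0.6F_uA_nv, 0.6F_yA_gv) + U_bs·F_u·A_nt = 68.05 kips → 51 kips.
Block shear governs: 51 kips.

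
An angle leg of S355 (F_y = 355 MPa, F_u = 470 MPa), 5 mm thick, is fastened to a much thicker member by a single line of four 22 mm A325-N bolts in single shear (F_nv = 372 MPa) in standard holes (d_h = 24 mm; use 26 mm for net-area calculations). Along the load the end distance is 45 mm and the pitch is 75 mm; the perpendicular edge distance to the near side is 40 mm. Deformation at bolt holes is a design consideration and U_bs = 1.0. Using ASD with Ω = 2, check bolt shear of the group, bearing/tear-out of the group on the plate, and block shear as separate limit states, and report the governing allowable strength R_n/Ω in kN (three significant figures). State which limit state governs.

158 kN (block shear governs)

Bolt shear: A_b = π·22²/4 = 380.1 mm²; R_n = 372 × 380.1 × 4 × 1 / 1000 = 565.6 kN → 565.6 / 2 = 283 kN.
Bearing: edge l_c = 33, r_n = 93.06 kN; interior l_c = 51, r_n = 124.1 kN; R_n = 93.06 + 3·124.1 = 465.3 kN → 233 kN.
Block shear: A_gv = 1350, A_nv = 895, A_nt = 135 mm²; R_n = min(0.6F_uA_nv, 0.6F_yA_gv) + U_bs·F_u·A_nt = 315.8 kN → 158 kN.
Block shear governs: 158 kN.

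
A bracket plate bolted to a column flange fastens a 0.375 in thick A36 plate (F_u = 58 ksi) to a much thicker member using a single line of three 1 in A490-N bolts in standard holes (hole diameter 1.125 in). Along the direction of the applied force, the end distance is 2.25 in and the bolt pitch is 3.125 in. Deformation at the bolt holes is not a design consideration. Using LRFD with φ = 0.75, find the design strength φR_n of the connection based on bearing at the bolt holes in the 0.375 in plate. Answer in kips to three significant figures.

139 kips

Per bolt r_n = 1.5 l_c t F_u ≤ 3.0 d t F_u; upper limit = 3.0 × 1 × 0.375 × 58 = 65.25 kips.
Edge bolt: l_c = 2.25 − 1.125/2 = 1.688 in → 1.5 × 1.688 × 0.375 × 58 = 55.05 → r_n = 55.05 kips.
Interior bolts: l_c = 3.125 − 1.125 = 2 in → 1.5 × 2 × 0.375 × 58 = 65.25 → r_n = 65.25 kips.
R_n = 1 × 55.05 + 2 × 65.25 = 185.6 kips.
Design strength φR_n = 0.75 × 185.6 = 139 kips.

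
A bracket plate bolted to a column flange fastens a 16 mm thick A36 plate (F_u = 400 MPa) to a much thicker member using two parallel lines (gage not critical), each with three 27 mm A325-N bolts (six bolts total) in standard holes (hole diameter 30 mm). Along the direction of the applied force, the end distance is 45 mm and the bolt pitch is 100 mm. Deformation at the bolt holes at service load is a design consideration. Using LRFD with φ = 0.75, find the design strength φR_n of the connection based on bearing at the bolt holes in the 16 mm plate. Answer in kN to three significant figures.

1590 kN

Per bolt r_n = 1.2 l_c t F_u ≤ 2.4 d t F_u; upper limit = 2.4 × 27 × 16 × 400 / 1000 = 414.7 kN.
Edge bolt: l_c = 45 − 30/2 = 30 mm → 1.2 × 30 × 16 × 400 / 1000 = 230.4 → r_n = 230.4 kN.
Interior bolts: l_c = 100 − 30 = 70 mm → 1.2 × 70 × 16 × 400 / 1000 = 537.6 → r_n = 414.7 kN.
R_n = 2 × 230.4 + 4 × 414.7 = 2120 kN.
Design strength φR_n = 0.75 × 2120 = 1590 kN.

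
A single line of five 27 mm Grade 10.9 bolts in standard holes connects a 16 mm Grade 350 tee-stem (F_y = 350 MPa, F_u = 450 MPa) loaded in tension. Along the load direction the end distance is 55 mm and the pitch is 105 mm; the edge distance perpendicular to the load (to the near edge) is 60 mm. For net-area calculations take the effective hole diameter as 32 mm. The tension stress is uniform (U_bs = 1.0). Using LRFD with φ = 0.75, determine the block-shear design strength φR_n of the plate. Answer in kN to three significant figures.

1310 kN

Shear plane L_v = 55 + 4·105 = 475 mm; A_gv = 475 × 16 = 7600 mm².
A_nv = (475 − 4.5·32) × 16 = 5296 mm².
A_nt = (60 − 0.5·32) × 16 = 704 mm².
0.6 F_u A_nv = 1430 kN; 0.6 F_y A_gv = 1596 kN → shear rupture governs the shear term.
R_n = 1430 + 1.0 × 450 × 704 / 1000 = 1747 kN.
Design strength φR_n = 0.75 × 1747 = 1310 kN.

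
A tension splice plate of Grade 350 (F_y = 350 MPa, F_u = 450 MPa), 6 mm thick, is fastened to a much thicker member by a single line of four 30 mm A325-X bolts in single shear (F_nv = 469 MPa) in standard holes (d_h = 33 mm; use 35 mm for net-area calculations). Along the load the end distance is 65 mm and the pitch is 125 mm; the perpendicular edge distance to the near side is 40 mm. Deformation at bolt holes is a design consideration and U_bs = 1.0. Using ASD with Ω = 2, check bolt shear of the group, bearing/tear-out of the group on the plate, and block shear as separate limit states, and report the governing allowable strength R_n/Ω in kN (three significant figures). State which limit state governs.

288 kN (block shear governs)

Bolt shear: A_b = π·30²/4 = 706.9 mm²; R_n = 469 × 706.9 × 4 × 1 / 1000 = 1326 kN → 1326 / 2 = 663 kN.
Bearing: edge l_c = 48.5, r_n = 157.1 kN; interior l_c = 92, r_n = 194.4 kN; R_n = 157.1 + 3·194.4 = 740.3 kN → 370 kN.
Block shear: A_gv = 2640, A_nv = 1905, A_nt = 135 mm²; R_n = min(0.6F_uA_nv, 0.6F_yA_gv) + U_bs·F_u·A_nt = 575.1 kN → 288 kN.
Block shear governs: 288 kN.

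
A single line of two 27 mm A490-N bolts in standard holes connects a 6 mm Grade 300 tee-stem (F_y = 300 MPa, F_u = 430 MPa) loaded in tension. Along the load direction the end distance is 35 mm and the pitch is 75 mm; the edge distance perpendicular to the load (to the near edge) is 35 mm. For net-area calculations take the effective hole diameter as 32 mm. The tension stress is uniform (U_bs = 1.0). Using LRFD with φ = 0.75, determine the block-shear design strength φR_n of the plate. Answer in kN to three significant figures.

Shear plane L_v = 35 + 1·75 = 110 mm; A_gv = 110 × 6 = 660 mm².
A_nv = (110 − 1.5·32) × 6 = 372 mm².
A_nt = (35 − 0.5·32) × 6 = 114 mm².
0.6 F_u A_nv = 95.98 kN; 0.6 F_y A_gv = 118.8 kN → shear rupture governs the shear term.
R_n = 95.98 + 1.0 × 430 × 114 / 1000 = 145 kN.
Design strength φR_n = 0.75 × 145 = 109 kN.

109 kN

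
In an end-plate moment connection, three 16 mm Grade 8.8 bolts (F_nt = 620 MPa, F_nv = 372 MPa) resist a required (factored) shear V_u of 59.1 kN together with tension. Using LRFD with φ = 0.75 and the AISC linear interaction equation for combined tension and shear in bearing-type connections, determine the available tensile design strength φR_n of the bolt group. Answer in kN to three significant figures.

266 kN

A_b = π·16²/4 = 201.1 mm²; f_rv = 59.1 × 1000 / (3 × 201.1) = 97.98 MPa.
F'_nt = 1.3 F_nt − (F_nt / φF_nv) f_rv = 1.3·620 − (620/(0.75·372))·97.98 = 588.3 MPa, capped at F_nt → F'_nt = 588.3 MPa.
R_n = F'_nt · A_b · n = 588.3 × 201.1 × 3 / 1000 = 354.8 kN.
Design strength φR_n = 0.75 × 354.8 = 266 kN.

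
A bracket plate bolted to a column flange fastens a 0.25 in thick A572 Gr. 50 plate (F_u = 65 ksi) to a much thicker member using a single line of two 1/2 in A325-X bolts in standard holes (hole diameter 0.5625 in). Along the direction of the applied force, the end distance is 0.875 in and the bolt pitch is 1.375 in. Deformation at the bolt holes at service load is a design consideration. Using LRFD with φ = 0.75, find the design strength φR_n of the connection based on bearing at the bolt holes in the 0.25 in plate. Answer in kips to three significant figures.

Per bolt r_n = 1.2 l_c t F_u ≤ 2.4 d t F_u; upper limit = 2.4 × 0.5 × 0.25 × 65 = 19.5 kips.
Edge bolt: l_c = 0.875 − 0.5625/2 = 0.5938 in → 1.2 × 0.5938 × 0.25 × 65 = 11.58 → r_n = 11.58 kips.
Interior bolts: l_c = 1.375 − 0.5625 = 0.8125 in → 1.2 × 0.8125 × 0.25 × 65 = 15.84 → r_n = 15.84 kips.
R_n = 1 × 11.58 + 1 × 15.84 = 27.42 kips.
Design strength φR_n = 0.75 × 27.42 = 20.6 kips.

20.6 kips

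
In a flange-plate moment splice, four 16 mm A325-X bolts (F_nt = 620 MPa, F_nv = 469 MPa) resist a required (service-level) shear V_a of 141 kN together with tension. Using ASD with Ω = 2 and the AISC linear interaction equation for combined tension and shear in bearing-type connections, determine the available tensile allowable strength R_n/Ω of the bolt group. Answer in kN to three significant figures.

A_b = π·16²/4 = 201.1 mm²; f_rv = 141 × 1000 / (4 × 201.1) = 175.3 MPa.
F'_nt = 1.3 F_nt − (Ω F_nt / F_nv) f_rv = 1.3·620 − (2·620/469)·175.3 = 342.5 MPa, capped at F_nt → F'_nt = 342.5 MPa.
R_n = F'_nt · A_b · n = 342.5 × 201.1 × 4 / 1000 = 275.4 kN.
Allowable strength R_n/Ω = 275.4 / 2 = 138 kN.

138 kN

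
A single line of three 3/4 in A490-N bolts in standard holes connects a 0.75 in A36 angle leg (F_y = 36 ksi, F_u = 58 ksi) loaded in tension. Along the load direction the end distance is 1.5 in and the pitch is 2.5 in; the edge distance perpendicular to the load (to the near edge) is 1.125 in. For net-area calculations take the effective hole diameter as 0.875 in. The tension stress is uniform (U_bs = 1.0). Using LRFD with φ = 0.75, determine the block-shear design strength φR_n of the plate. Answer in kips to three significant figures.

101 kips

Shear plane L_v = 1.5 + 2·2.5 = 6.5 in; A_gv = 6.5 × 0.75 = 4.875 in².
A_nv = (6.5 − 2.5·0.875) × 0.75 = 3.234 in².
A_nt = (1.125 − 0.5·0.875) × 0.75 = 0.5156 in².
0.6 F_u A_nv = 112.6 kips; 0.6 F_y A_gv = 105.3 kips → shear yielding governs the shear term.
R_n = 105.3 + 1.0 × 58 × 0.5156 = 135.2 kips.
Design strength φR_n = 0.75 × 135.2 = 101 kips.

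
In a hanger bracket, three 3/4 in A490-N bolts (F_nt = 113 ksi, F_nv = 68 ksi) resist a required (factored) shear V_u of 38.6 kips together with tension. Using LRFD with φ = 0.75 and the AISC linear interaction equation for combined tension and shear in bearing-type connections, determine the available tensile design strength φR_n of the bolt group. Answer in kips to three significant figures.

A_b = π·0.75²/4 = 0.4418 in²; f_rv = 38.6 / (3 × 0.4418) = 29.12 ksi.
F'_nt = 1.3 F_nt − (F_nt / φF_nv) f_rv = 1.3·113 − (113/(0.75·68))·29.12 = 82.37 ksi, capped at F_nt → F'_nt = 82.37 ksi.
R_n = F'_nt · A_b · n = 82.37 × 0.4418 × 3 = 109.2 kips.
Design strength φR_n = 0.75 × 109.2 = 81.9 kips.

81.9 kips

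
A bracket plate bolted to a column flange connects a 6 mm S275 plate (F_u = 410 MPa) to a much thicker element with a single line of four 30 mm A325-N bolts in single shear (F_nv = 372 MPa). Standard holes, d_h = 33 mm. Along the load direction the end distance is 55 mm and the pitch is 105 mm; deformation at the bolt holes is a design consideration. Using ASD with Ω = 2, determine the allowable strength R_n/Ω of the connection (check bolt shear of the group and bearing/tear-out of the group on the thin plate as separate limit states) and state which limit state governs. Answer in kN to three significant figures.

323 kN (bearing governs)

Bolt shear: A_b = π·30²/4 = 706.9 mm²; R_n = 372 × 706.9 × 4 × 1 / 1000 = 1052 kN → 1052 / 2 = 526 kN.
Bearing (1.2 l_c t F_u ≤ 2.4 d t F_u): upper limit = 2.4·30·6·410 / 1000 = 177.1 kN.
  Edge l_c = 55 − 33/2 = 38.5 → r_n = 113.7 kN; interior l_c = 105 − 33 = 72 → r_n = 177.1 kN.
  R_n,bearing = 1·113.7 + 3·177.1 = 645 kN → 645 / 2 = 323 kN.
Bearing governs: 323 kN.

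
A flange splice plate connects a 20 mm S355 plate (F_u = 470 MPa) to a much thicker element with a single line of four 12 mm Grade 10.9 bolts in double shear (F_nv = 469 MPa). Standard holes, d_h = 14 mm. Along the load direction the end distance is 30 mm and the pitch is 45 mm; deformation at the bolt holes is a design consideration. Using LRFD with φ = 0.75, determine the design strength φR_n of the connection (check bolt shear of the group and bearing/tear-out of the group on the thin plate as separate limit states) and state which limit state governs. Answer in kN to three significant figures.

Bolt shear: A_b = π·12²/4 = 113.1 mm²; R_n = 469 × 113.1 × 4 × 2 / 1000 = 424.3 kN → 0.75 × 424.3 = 318 kN.
Bearing (1.2 l_c t F_u ≤ 2.4 d t F_u): upper limit = 2.4·12·20·470 / 1000 = 270.7 kN.
  Edge l_c = 30 − 14/2 = 23 → r_n = 259.4 kN; interior l_c = 45 − 14 = 31 → r_n = 270.7 kN.
  R_n,bearing = 1·259.4 + 3·270.7 = 1072 kN → 0.75 × 1072 = 804 kN.
Bolt shear governs: 318 kN.

318 kN (bolt shear governs)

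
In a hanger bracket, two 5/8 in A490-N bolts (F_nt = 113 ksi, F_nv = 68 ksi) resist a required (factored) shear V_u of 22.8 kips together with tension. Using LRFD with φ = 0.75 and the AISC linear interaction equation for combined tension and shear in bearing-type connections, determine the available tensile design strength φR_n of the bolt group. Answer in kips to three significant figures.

29.7 kips

A_b = π·0.625²/4 = 0.3068 in²; f_rv = 22.8 / (2 × 0.3068) = 37.16 ksi.
F'_nt = 1.3 F_nt − (F_nt / φF_nv) f_rv = 1.3·113 − (113/(0.75·68))·37.16 = 64.57 ksi, capped at F_nt → F'_nt = 64.57 ksi.
R_n = F'_nt · A_b · n = 64.57 × 0.3068 × 2 = 39.62 kips.
Design strength φR_n = 0.75 × 39.62 = 29.7 kips.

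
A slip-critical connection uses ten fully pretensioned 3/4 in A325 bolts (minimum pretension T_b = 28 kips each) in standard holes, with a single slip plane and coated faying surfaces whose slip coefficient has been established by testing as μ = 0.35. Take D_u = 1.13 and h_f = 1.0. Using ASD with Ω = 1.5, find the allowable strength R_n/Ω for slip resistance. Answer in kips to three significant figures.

73.8 kips

R_n = μ · D_u · h_f · T_b · n_s · n_b = 0.35 × 1.13 × 1.0 × 28 × 1 × 10 = 110.7 kips.
Allowable strength R_n/Ω = 110.7 / 1.5 = 73.8 kips.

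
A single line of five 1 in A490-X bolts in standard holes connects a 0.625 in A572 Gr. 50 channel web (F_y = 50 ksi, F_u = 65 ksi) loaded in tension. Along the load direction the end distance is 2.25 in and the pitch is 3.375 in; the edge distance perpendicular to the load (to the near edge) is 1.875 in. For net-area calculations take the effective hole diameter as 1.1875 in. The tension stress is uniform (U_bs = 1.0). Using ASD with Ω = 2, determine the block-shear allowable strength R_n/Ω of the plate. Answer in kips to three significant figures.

153 kips

Shear plane L_v = 2.25 + 4·3.375 = 15.75 in; A_gv = 15.75 × 0.625 = 9.844 in².
A_nv = (15.75 − 4.5·1.1875) × 0.625 = 6.504 in².
A_nt = (1.875 − 0.5·1.1875) × 0.625 = 0.8008 in².
0.6 F_u A_nv = 253.7 kips; 0.6 F_y A_gv = 295.3 kips → shear rupture governs the shear term.
R_n = 253.7 + 1.0 × 65 × 0.8008 = 305.7 kips.
Allowable strength R_n/Ω = 305.7 / 2 = 153 kips.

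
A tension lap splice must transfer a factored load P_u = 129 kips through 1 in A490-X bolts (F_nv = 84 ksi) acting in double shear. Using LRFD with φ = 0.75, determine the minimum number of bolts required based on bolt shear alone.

2 bolts

A_b = π·1²/4 = 0.7854 in².
Per-bolt design strength φR_n = 0.75 × 84 × 0.7854 × 2 = 98.96 kips.
n ≥ 129 / 98.96 = 1.304 → use 2 bolts.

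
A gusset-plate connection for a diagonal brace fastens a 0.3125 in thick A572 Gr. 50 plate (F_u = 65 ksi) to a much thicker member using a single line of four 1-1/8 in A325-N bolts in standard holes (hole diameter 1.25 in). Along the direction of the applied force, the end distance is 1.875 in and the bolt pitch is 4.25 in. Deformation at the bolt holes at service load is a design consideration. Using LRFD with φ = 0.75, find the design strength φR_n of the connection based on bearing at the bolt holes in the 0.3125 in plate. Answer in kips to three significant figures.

Per bolt r_n = 1.2 l_c t F_u ≤ 2.4 d t F_u; upper limit = 2.4 × 1.125 × 0.3125 × 65 = 54.84 kips.
Edge bolt: l_c = 1.875 − 1.25/2 = 1.25 in → 1.2 × 1.25 × 0.3125 × 65 = 30.47 → r_n = 30.47 kips.
Interior bolts: l_c = 4.25 − 1.25 = 3 in → 1.2 × 3 × 0.3125 × 65 = 73.12 → r_n = 54.84 kips.
R_n = 1 × 30.47 + 3 × 54.84 = 195 kips.
Design strength φR_n = 0.75 × 195 = 146 kips.

146 kips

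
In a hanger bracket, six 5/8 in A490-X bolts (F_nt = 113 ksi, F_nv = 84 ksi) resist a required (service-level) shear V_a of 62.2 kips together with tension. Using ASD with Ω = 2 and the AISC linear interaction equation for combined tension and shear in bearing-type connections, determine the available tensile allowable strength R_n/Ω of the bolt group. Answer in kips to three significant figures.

A_b = π·0.625²/4 = 0.3068 in²; f_rv = 62.2 / (6 × 0.3068) = 33.79 ksi.
F'_nt = 1.3 F_nt − (Ω F_nt / F_nv) f_rv = 1.3·113 − (2·113/84)·33.79 = 55.99 ksi, capped at F_nt → F'_nt = 55.99 ksi.
R_n = F'_nt · A_b · n = 55.99 × 0.3068 × 6 = 103.1 kips.
Allowable strength R_n/Ω = 103.1 / 2 = 51.5 kips.

51.5 kips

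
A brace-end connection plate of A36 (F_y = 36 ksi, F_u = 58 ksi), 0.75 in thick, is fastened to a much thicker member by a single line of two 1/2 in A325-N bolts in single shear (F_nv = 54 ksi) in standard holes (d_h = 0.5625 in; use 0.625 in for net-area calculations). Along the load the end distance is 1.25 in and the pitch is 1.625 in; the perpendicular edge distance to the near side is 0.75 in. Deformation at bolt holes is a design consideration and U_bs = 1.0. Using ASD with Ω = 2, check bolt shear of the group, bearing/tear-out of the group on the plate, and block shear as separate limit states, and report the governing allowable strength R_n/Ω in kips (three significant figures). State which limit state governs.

Bolt shear: A_b = π·0.5²/4 = 0.1963 in²; R_n = 54 × 0.1963 × 2 × 1 = 21.21 kips → 21.21 / 2 = 10.6 kips.
Bearing: edge l_c = 0.9688, r_n = 50.57 kips; interior l_c = 1.062, r_n = 52.2 kips; R_n = 50.57 + 1·52.2 = 102.8 kips → 51.4 kips.
Block shear: A_gv = 2.156, A_nv = 1.453, A_nt = 0.3281 in²; R_n = min(0.6F_uA_nv, 0.6F_yA_gv) + U_bs·F_u·A_nt = 65.61 kips → 32.8 kips.
Bolt shear governs: 10.6 kips.

10.6 kips (bolt shear governs)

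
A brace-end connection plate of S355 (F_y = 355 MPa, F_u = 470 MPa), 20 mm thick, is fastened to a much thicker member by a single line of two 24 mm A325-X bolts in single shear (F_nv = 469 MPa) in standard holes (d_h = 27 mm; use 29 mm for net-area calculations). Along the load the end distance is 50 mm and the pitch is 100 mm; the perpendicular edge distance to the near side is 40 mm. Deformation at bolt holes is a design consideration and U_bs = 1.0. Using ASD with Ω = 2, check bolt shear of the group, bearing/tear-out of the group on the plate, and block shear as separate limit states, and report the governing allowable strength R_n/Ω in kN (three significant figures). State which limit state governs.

Bolt shear: A_b = π·24²/4 = 452.4 mm²; R_n = 469 × 452.4 × 2 × 1 / 1000 = 424.3 kN → 424.3 / 2 = 212 kN.
Bearing: edge l_c = 36.5, r_n = 411.7 kN; interior l_c = 73, r_n = 541.4 kN; R_n = 411.7 + 1·541.4 = 953.2 kN → 477 kN.
Block shear: A_gv = 3000, A_nv = 2130, A_nt = 510 mm²; R_n = min(0.6F_uA_nv, 0.6F_yA_gv) + U_bs·F_u·A_nt = 840.4 kN → 420 kN.
Bolt shear governs: 212 kN.

212 kN (bolt shear governs)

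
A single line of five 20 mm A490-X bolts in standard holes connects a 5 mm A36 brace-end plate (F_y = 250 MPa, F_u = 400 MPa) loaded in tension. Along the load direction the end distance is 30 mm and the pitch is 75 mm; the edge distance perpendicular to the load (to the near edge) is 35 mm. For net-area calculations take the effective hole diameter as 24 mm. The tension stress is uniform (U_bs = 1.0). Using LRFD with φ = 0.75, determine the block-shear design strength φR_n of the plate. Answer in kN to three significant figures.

220 kN

Shear plane L_v = 30 + 4·75 = 330 mm; A_gv = 330 × 5 = 1650 mm².
A_nv = (330 − 4.5·24) × 5 = 1110 mm².
A_nt = (35 − 0.5·24) × 5 = 115 mm².
0.6 F_u A_nv = 266.4 kN; 0.6 F_y A_gv = 247.5 kN → shear yielding governs the shear term.
R_n = 247.5 + 1.0 × 400 × 115 / 1000 = 293.5 kN.
Design strength φR_n = 0.75 × 293.5 = 220 kN.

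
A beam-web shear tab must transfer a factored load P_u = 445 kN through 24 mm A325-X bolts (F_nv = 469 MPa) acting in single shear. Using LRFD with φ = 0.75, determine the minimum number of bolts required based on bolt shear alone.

A_b = π·24²/4 = 452.4 mm².
Per-bolt design strength φR_n = 0.75 × 469 × 452.4 × 1 / 1000 = 159.1 kN.
n ≥ 445 / 159.1 = 2.796 → use 3 bolts.

3 bolts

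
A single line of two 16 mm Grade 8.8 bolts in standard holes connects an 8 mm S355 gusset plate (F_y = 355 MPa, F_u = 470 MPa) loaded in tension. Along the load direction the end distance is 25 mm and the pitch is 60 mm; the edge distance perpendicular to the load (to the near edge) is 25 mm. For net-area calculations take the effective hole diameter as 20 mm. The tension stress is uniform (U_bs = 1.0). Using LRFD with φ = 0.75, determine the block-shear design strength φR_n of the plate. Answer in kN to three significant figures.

Shear plane L_v = 25 + 1·60 = 85 mm; A_gv = 85 × 8 = 680 mm².
A_nv = (85 − 1.5·20) × 8 = 440 mm².
A_nt = (25 − 0.5·20) × 8 = 120 mm².
0.6 F_u A_nv = 124.1 kN; 0.6 F_y A_gv = 144.8 kN → shear rupture governs the shear term.
R_n = 124.1 + 1.0 × 470 × 120 / 1000 = 180.5 kN.
Design strength φR_n = 0.75 × 180.5 = 135 kN.

135 kN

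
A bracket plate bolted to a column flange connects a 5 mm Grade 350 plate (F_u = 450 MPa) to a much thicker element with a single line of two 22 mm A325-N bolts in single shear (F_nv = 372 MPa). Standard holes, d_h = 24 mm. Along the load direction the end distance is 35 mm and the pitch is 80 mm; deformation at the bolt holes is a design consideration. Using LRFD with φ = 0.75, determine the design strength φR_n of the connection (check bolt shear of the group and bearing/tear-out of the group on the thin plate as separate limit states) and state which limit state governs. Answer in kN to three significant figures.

Bolt shear: A_b = π·22²/4 = 380.1 mm²; R_n = 372 × 380.1 × 2 × 1 / 1000 = 282.8 kN → 0.75 × 282.8 = 212 kN.
Bearing (1.2 l_c t F_u ≤ 2.4 d t F_u): upper limit = 2.4·22·5·450 / 1000 = 118.8 kN.
  Edge l_c = 35 − 24/2 = 23 → r_n = 62.1 kN; interior l_c = 80 − 24 = 56 → r_n = 118.8 kN.
  R_n,bearing = 1·62.1 + 1·118.8 = 180.9 kN → 0.75 × 180.9 = 136 kN.
Bearing governs: 136 kN.

136 kN (bearing governs)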